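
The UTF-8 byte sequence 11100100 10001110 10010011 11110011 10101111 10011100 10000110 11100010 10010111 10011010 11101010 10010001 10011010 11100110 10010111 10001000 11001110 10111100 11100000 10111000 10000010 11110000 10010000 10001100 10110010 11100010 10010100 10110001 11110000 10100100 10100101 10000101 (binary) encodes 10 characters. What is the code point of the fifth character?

U+65C8

Offset 0: leading byte 0xE4 = 11100100 → 3-byte char #1 = E4 8E 93.
Offset 3: leading byte 0xF3 = 11110011 → 4-byte char #2 = F3 AF 9C 86.
Offset 7: leading byte 0xE2 = 11100010 → 3-byte char #3 = E2 97 9A.
Offset 10: leading byte 0xEA = 11101010 → 3-byte char #4 = EA 91 9A.
Offset 13: leading byte 0xE6 = 11100110 → 3-byte char #5 = E6 97 88.
Leading byte 0xE6 = 11100110 matches 1110xxxx → 3-byte sequence.
Byte 1: 0xE6 = 11100110, payload 0110 (4 bits).
Byte 2: 0x97 = 10010111 (10xxxxxx ✓), payload 010111.
Byte 3: 0x88 = 10001000 (10xxxxxx ✓), payload 001000.
Concatenate: 0110010111001000 = 0x65C8 (16 bits → U+65C8).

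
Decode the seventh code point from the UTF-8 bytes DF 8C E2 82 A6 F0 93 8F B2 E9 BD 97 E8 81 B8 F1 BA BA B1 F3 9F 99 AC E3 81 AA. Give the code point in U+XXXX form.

U+DF66C

Offset 0: leading byte 0xDF = 11011111 → 2-byte char #1 = DF 8C.
Offset 2: leading byte 0xE2 = 11100010 → 3-byte char #2 = E2 82 A6.
Offset 5: leading byte 0xF0 = 11110000 → 4-byte char #3 = F0 93 8F B2.
Offset 9: leading byte 0xE9 = 11101001 → 3-byte char #4 = E9 BD 97.
Offset 12: leading byte 0xE8 = 11101000 → 3-byte char #5 = E8 81 B8.
Offset 15: leading byte 0xF1 = 11110001 → 4-byte char #6 = F1 BA BA B1.
Offset 19: leading byte 0xF3 = 11110011 → 4-byte char #7 = F3 9F 99 AC.
Leading byte 0xF3 = 11110011 matches 11110xxx → 4-byte sequence.
Byte 1: 0xF3 = 11110011, payload 011 (3 bits).
Byte 2: 0x9F = 10011111 (10xxxxxx ✓), payload 011111.
Byte 3: 0x99 = 10011001 (10xxxxxx ✓), payload 011001.
Byte 4: 0xAC = 10101100 (10xxxxxx ✓), payload 101100.
Concatenate: 011011111011001101100 = 0xDF66C (21 bits → U+DF66C).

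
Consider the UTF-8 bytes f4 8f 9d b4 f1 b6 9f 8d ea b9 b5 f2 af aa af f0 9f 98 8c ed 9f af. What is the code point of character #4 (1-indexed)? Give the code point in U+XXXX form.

U+AFAAF

Offset 0: leading byte 0xF4 = 11110100 → 4-byte char #1 = F4 8F 9D B4.
Offset 4: leading byte 0xF1 = 11110001 → 4-byte char #2 = F1 B6 9F 8D.
Offset 8: leading byte 0xEA = 11101010 → 3-byte char #3 = EA B9 B5.
Offset 11: leading byte 0xF2 = 11110010 → 4-byte char #4 = F2 AF AA AF.
Leading byte 0xF2 = 11110010 matches 11110xxx → 4-byte sequence.
Byte 1: 0xF2 = 11110010, payload 010 (3 bits).
Byte 2: 0xAF = 10101111 (10xxxxxx ✓), payload 101111.
Byte 3: 0xAA = 10101010 (10xxxxxx ✓), payload 101010.
Byte 4: 0xAF = 10101111 (10xxxxxx ✓), payload 101111.
Concatenate: 010101111101010101111 = 0xAFAAF (21 bits → U+AFAAF).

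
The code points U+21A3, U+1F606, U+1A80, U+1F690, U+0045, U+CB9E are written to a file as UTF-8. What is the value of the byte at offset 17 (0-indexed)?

U+21A3 → 3-byte form E2 86 A3 at offsets 0–2.
U+1F606 → 4-byte form F0 9F 98 86 at offsets 3–6.
U+1A80 → 3-byte form E1 AA 80 at offsets 7–9.
U+1F690 → 4-byte form F0 9F 9A 90 at offsets 10–13.
U+0045 → 1-byte form 45 at offsets 14–14.
U+CB9E → 3-byte form EC AE 9E at offsets 15–17.
Offset 17 falls in char 6's range; it's byte 3 of EC AE 9E = 0x9E.

0x9E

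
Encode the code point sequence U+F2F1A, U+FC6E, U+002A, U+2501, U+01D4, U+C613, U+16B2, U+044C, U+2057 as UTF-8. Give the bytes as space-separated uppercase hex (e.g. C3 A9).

U+F2F1A: 4-byte form → F3 B2 BC 9A.
U+FC6E: 3-byte form → EF B1 AE.
U+002A: 1-byte form → 2A.
U+2501: 3-byte form → E2 94 81.
U+01D4: 2-byte form → C7 94.
U+C613: 3-byte form → EC 98 93.
U+16B2: 3-byte form → E1 9A B2.
U+044C: 2-byte form → D1 8C.
U+2057: 3-byte form → E2 81 97.
Concatenated (24 bytes): F3 B2 BC 9A EF B1 AE 2A E2 94 81 C7 94 EC 98 93 E1 9A B2 D1 8C E2 81 97.

F3 B2 BC 9A EF B1 AE 2A E2 94 81 C7 94 EC 98 93 E1 9A B2 D1 8C E2 81 97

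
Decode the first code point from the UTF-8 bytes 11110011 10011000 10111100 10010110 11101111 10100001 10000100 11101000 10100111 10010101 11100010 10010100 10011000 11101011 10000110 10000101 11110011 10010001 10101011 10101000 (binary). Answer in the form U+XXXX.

U+D8F16

Offset 0: leading byte 0xF3 = 11110011 → 4-byte char #1 = F3 98 BC 96.
Leading byte 0xF3 = 11110011 matches 11110xxx → 4-byte sequence.
Byte 1: 0xF3 = 11110011, payload 011 (3 bits).
Byte 2: 0x98 = 10011000 (10xxxxxx ✓), payload 011000.
Byte 3: 0xBC = 10111100 (10xxxxxx ✓), payload 111100.
Byte 4: 0x96 = 10010110 (10xxxxxx ✓), payload 010110.
Concatenate: 011011000111100010110 = 0xD8F16 (21 bits → U+D8F16).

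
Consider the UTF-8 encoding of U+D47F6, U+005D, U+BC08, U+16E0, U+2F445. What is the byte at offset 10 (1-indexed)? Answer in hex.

0x9B

1-indexed offset 10 is 0-indexed offset 9.
U+D47F6 → 4-byte form F3 94 9F B6 at offsets 0–3.
U+005D → 1-byte form 5D at offsets 4–4.
U+BC08 → 3-byte form EB B0 88 at offsets 5–7.
U+16E0 → 3-byte form E1 9B A0 at offsets 8–10.
Offset 9 falls in char 4's range; it's byte 2 of E1 9B A0 = 0x9B.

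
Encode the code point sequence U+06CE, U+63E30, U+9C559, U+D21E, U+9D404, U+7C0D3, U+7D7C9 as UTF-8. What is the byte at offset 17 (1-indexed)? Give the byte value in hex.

1-indexed offset 17 is 0-indexed offset 16.
U+06CE → 2-byte form DB 8E at offsets 0–1.
U+63E30 → 4-byte form F1 A3 B8 B0 at offsets 2–5.
U+9C559 → 4-byte form F2 9C 95 99 at offsets 6–9.
U+D21E → 3-byte form ED 88 9E at offsets 10–12.
U+9D404 → 4-byte form F2 9D 90 84 at offsets 13–16.
Offset 16 falls in char 5's range; it's byte 4 of F2 9D 90 84 = 0x84.

0x84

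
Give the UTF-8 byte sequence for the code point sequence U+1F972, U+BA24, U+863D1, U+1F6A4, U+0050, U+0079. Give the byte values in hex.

U+1F972: 4-byte form → F0 9F A5 B2.
U+BA24: 3-byte form → EB A8 A4.
U+863D1: 4-byte form → F2 86 8F 91.
U+1F6A4: 4-byte form → F0 9F 9A A4.
U+0050: 1-byte form → 50.
U+0079: 1-byte form → 79.
Concatenated (17 bytes): F0 9F A5 B2 EB A8 A4 F2 86 8F 91 F0 9F 9A A4 50 79.

F0 9F A5 B2 EB A8 A4 F2 86 8F 91 F0 9F 9A A4 50 79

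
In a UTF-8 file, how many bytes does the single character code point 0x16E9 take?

U+16E9 = 0x16E9. UTF-8 uses 1 byte below 0x80, 2 below 0x800, 3 below 0x10000, 4 up to 0x10FFFF. 0x16E9 is in U+0800–U+FFFF → 3 bytes.

3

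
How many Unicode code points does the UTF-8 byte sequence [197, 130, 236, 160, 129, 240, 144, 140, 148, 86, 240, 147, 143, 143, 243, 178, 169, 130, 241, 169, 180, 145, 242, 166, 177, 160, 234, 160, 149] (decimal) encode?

9

Byte at offset 0: 0xC5 = 11000101 → 2-byte char (#1). Advance 2.
Byte at offset 2: 0xEC = 11101100 → 3-byte char (#2). Advance 3.
Byte at offset 5: 0xF0 = 11110000 → 4-byte char (#3). Advance 4.
Byte at offset 9: 0x56 = 01010110 → 1-byte char (#4). Advance 1.
Byte at offset 10: 0xF0 = 11110000 → 4-byte char (#5). Advance 4.
Byte at offset 14: 0xF3 = 11110011 → 4-byte char (#6). Advance 4.
Byte at offset 18: 0xF1 = 11110001 → 4-byte char (#7). Advance 4.
Byte at offset 22: 0xF2 = 11110010 → 4-byte char (#8). Advance 4.
Byte at offset 26: 0xEA = 11101010 → 3-byte char (#9). Advance 3.
Reached end at offset 29 after 9 code points.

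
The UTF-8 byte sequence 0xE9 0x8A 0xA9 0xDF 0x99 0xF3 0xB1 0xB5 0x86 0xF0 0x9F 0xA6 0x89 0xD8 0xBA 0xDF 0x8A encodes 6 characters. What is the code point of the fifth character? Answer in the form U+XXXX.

U+063A

Offset 0: leading byte 0xE9 = 11101001 → 3-byte char #1 = E9 8A A9.
Offset 3: leading byte 0xDF = 11011111 → 2-byte char #2 = DF 99.
Offset 5: leading byte 0xF3 = 11110011 → 4-byte char #3 = F3 B1 B5 86.
Offset 9: leading byte 0xF0 = 11110000 → 4-byte char #4 = F0 9F A6 89.
Offset 13: leading byte 0xD8 = 11011000 → 2-byte char #5 = D8 BA.
Leading byte 0xD8 = 11011000 matches 110xxxxx → 2-byte sequence.
Byte 1: 0xD8 = 11011000, payload 11000 (5 bits).
Byte 2: 0xBA = 10111010 (10xxxxxx ✓), payload 111010.
Concatenate: 11000111010 = 0x63A (11 bits → U+063A).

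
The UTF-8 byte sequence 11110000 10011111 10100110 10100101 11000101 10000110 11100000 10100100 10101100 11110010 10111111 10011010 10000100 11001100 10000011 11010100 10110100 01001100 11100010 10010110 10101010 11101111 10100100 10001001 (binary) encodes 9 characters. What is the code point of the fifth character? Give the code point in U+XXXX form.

Offset 0: leading byte 0xF0 = 11110000 → 4-byte char #1 = F0 9F A6 A5.
Offset 4: leading byte 0xC5 = 11000101 → 2-byte char #2 = C5 86.
Offset 6: leading byte 0xE0 = 11100000 → 3-byte char #3 = E0 A4 AC.
Offset 9: leading byte 0xF2 = 11110010 → 4-byte char #4 = F2 BF 9A 84.
Offset 13: leading byte 0xCC = 11001100 → 2-byte char #5 = CC 83.
Leading byte 0xCC = 11001100 matches 110xxxxx → 2-byte sequence.
Byte 1: 0xCC = 11001100, payload 01100 (5 bits).
Byte 2: 0x83 = 10000011 (10xxxxxx ✓), payload 000011.
Concatenate: 01100000011 = 0x303 (11 bits → U+0303).

U+0303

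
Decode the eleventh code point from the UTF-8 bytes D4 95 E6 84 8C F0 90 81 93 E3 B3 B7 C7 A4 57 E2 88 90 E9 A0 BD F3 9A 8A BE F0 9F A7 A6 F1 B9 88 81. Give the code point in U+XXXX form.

U+79201

Offset 0: leading byte 0xD4 = 11010100 → 2-byte char #1 = D4 95.
Offset 2: leading byte 0xE6 = 11100110 → 3-byte char #2 = E6 84 8C.
Offset 5: leading byte 0xF0 = 11110000 → 4-byte char #3 = F0 90 81 93.
Offset 9: leading byte 0xE3 = 11100011 → 3-byte char #4 = E3 B3 B7.
Offset 12: leading byte 0xC7 = 11000111 → 2-byte char #5 = C7 A4.
Offset 14: leading byte 0x57 = 01010111 → 1-byte char #6 = 57.
Offset 15: leading byte 0xE2 = 11100010 → 3-byte char #7 = E2 88 90.
Offset 18: leading byte 0xE9 = 11101001 → 3-byte char #8 = E9 A0 BD.
Offset 21: leading byte 0xF3 = 11110011 → 4-byte char #9 = F3 9A 8A BE.
Offset 25: leading byte 0xF0 = 11110000 → 4-byte char #10 = F0 9F A7 A6.
Offset 29: leading byte 0xF1 = 11110001 → 4-byte char #11 = F1 B9 88 81.
Leading byte 0xF1 = 11110001 matches 11110xxx → 4-byte sequence.
Byte 1: 0xF1 = 11110001, payload 001 (3 bits).
Byte 2: 0xB9 = 10111001 (10xxxxxx ✓), payload 111001.
Byte 3: 0x88 = 10001000 (10xxxxxx ✓), payload 001000.
Byte 4: 0x81 = 10000001 (10xxxxxx ✓), payload 000001.
Concatenate: 001111001001000000001 = 0x79201 (21 bits → U+79201).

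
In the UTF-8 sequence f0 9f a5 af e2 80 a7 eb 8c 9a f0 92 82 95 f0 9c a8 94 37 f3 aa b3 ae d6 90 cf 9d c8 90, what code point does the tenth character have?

Offset 0: leading byte 0xF0 = 11110000 → 4-byte char #1 = F0 9F A5 AF.
Offset 4: leading byte 0xE2 = 11100010 → 3-byte char #2 = E2 80 A7.
Offset 7: leading byte 0xEB = 11101011 → 3-byte char #3 = EB 8C 9A.
Offset 10: leading byte 0xF0 = 11110000 → 4-byte char #4 = F0 92 82 95.
Offset 14: leading byte 0xF0 = 11110000 → 4-byte char #5 = F0 9C A8 94.
Offset 18: leading byte 0x37 = 00110111 → 1-byte char #6 = 37.
Offset 19: leading byte 0xF3 = 11110011 → 4-byte char #7 = F3 AA B3 AE.
Offset 23: leading byte 0xD6 = 11010110 → 2-byte char #8 = D6 90.
Offset 25: leading byte 0xCF = 11001111 → 2-byte char #9 = CF 9D.
Offset 27: leading byte 0xC8 = 11001000 → 2-byte char #10 = C8 90.
Leading byte 0xC8 = 11001000 matches 110xxxxx → 2-byte sequence.
Byte 1: 0xC8 = 11001000, payload 01000 (5 bits).
Byte 2: 0x90 = 10010000 (10xxxxxx ✓), payload 010000.
Concatenate: 01000010000 = 0x210 (11 bits → U+0210).

U+0210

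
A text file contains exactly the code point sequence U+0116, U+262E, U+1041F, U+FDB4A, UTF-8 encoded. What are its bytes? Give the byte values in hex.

U+0116: 2-byte form → C4 96.
U+262E: 3-byte form → E2 98 AE.
U+1041F: 4-byte form → F0 90 90 9F.
U+FDB4A: 4-byte form → F3 BD AD 8A.
Concatenated (13 bytes): C4 96 E2 98 AE F0 90 90 9F F3 BD AD 8A.

C4 96 E2 98 AE F0 90 90 9F F3 BD AD 8A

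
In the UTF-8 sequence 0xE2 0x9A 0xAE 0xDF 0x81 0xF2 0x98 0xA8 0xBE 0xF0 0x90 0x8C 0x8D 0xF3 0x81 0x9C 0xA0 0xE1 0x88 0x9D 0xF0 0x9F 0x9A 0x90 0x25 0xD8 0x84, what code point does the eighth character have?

Offset 0: leading byte 0xE2 = 11100010 → 3-byte char #1 = E2 9A AE.
Offset 3: leading byte 0xDF = 11011111 → 2-byte char #2 = DF 81.
Offset 5: leading byte 0xF2 = 11110010 → 4-byte char #3 = F2 98 A8 BE.
Offset 9: leading byte 0xF0 = 11110000 → 4-byte char #4 = F0 90 8C 8D.
Offset 13: leading byte 0xF3 = 11110011 → 4-byte char #5 = F3 81 9C A0.
Offset 17: leading byte 0xE1 = 11100001 → 3-byte char #6 = E1 88 9D.
Offset 20: leading byte 0xF0 = 11110000 → 4-byte char #7 = F0 9F 9A 90.
Offset 24: leading byte 0x25 = 00100101 → 1-byte char #8 = 25.
Leading byte 0x25 = 00100101 matches 0xxxxxxx → 1-byte sequence.
Byte 1: 0x25 = 00100101, payload 0100101 (7 bits).
Concatenate: 0100101 = 0x25 (7 bits → U+0025).

U+0025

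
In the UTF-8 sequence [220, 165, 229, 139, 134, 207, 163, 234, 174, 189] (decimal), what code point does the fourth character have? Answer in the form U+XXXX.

U+ABBD

Offset 0: leading byte 0xDC = 11011100 → 2-byte char #1 = DC A5.
Offset 2: leading byte 0xE5 = 11100101 → 3-byte char #2 = E5 8B 86.
Offset 5: leading byte 0xCF = 11001111 → 2-byte char #3 = CF A3.
Offset 7: leading byte 0xEA = 11101010 → 3-byte char #4 = EA AE BD.
Leading byte 0xEA = 11101010 matches 1110xxxx → 3-byte sequence.
Byte 1: 0xEA = 11101010, payload 1010 (4 bits).
Byte 2: 0xAE = 10101110 (10xxxxxx ✓), payload 101110.
Byte 3: 0xBD = 10111101 (10xxxxxx ✓), payload 111101.
Concatenate: 1010101110111101 = 0xABBD (16 bits → U+ABBD).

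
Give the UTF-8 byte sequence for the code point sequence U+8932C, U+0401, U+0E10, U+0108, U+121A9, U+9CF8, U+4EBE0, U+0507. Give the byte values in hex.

U+8932C: 4-byte form → F2 89 8C AC.
U+0401: 2-byte form → D0 81.
U+0E10: 3-byte form → E0 B8 90.
U+0108: 2-byte form → C4 88.
U+121A9: 4-byte form → F0 92 86 A9.
U+9CF8: 3-byte form → E9 B3 B8.
U+4EBE0: 4-byte form → F1 8E AF A0.
U+0507: 2-byte form → D4 87.
Concatenated (24 bytes): F2 89 8C AC D0 81 E0 B8 90 C4 88 F0 92 86 A9 E9 B3 B8 F1 8E AF A0 D4 87.

F2 89 8C AC D0 81 E0 B8 90 C4 88 F0 92 86 A9 E9 B3 B8 F1 8E AF A0 D4 87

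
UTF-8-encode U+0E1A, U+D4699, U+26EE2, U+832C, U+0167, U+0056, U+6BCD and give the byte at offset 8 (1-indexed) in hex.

0xF0

1-indexed offset 8 is 0-indexed offset 7.
U+0E1A → 3-byte form E0 B8 9A at offsets 0–2.
U+D4699 → 4-byte form F3 94 9A 99 at offsets 3–6.
U+26EE2 → 4-byte form F0 A6 BB A2 at offsets 7–10.
Offset 7 falls in char 3's range; it's byte 1 of F0 A6 BB A2 = 0xF0.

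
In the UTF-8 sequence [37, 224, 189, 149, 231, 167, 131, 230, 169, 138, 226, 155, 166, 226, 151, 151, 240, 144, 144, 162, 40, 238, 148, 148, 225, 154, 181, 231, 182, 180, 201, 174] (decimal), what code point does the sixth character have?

Offset 0: leading byte 0x25 = 00100101 → 1-byte char #1 = 25.
Offset 1: leading byte 0xE0 = 11100000 → 3-byte char #2 = E0 BD 95.
Offset 4: leading byte 0xE7 = 11100111 → 3-byte char #3 = E7 A7 83.
Offset 7: leading byte 0xE6 = 11100110 → 3-byte char #4 = E6 A9 8A.
Offset 10: leading byte 0xE2 = 11100010 → 3-byte char #5 = E2 9B A6.
Offset 13: leading byte 0xE2 = 11100010 → 3-byte char #6 = E2 97 97.
Leading byte 0xE2 = 11100010 matches 1110xxxx → 3-byte sequence.
Byte 1: 0xE2 = 11100010, payload 0010 (4 bits).
Byte 2: 0x97 = 10010111 (10xxxxxx ✓), payload 010111.
Byte 3: 0x97 = 10010111 (10xxxxxx ✓), payload 010111.
Concatenate: 0010010111010111 = 0x25D7 (16 bits → U+25D7).

U+25D7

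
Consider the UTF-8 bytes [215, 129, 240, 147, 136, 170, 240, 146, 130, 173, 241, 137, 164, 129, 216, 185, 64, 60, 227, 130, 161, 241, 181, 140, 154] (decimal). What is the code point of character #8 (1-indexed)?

Offset 0: leading byte 0xD7 = 11010111 → 2-byte char #1 = D7 81.
Offset 2: leading byte 0xF0 = 11110000 → 4-byte char #2 = F0 93 88 AA.
Offset 6: leading byte 0xF0 = 11110000 → 4-byte char #3 = F0 92 82 AD.
Offset 10: leading byte 0xF1 = 11110001 → 4-byte char #4 = F1 89 A4 81.
Offset 14: leading byte 0xD8 = 11011000 → 2-byte char #5 = D8 B9.
Offset 16: leading byte 0x40 = 01000000 → 1-byte char #6 = 40.
Offset 17: leading byte 0x3C = 00111100 → 1-byte char #7 = 3C.
Offset 18: leading byte 0xE3 = 11100011 → 3-byte char #8 = E3 82 A1.
Leading byte 0xE3 = 11100011 matches 1110xxxx → 3-byte sequence.
Byte 1: 0xE3 = 11100011, payload 0011 (4 bits).
Byte 2: 0x82 = 10000010 (10xxxxxx ✓), payload 000010.
Byte 3: 0xA1 = 10100001 (10xxxxxx ✓), payload 100001.
Concatenate: 0011000010100001 = 0x30A1 (16 bits → U+30A1).

U+30A1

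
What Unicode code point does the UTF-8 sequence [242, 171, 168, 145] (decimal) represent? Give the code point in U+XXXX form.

U+ABA11

Leading byte 0xF2 = 11110010 matches 11110xxx → 4-byte sequence.
Byte 1: 0xF2 = 11110010, payload 010 (3 bits).
Byte 2: 0xAB = 10101011 (10xxxxxx ✓), payload 101011.
Byte 3: 0xA8 = 10101000 (10xxxxxx ✓), payload 101000.
Byte 4: 0x91 = 10010001 (10xxxxxx ✓), payload 010001.
Concatenate: 010101011101000010001 = 0xABA11 (21 bits → U+ABA11).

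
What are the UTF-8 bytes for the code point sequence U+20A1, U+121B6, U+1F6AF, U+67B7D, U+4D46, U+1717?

E2 82 A1 F0 92 86 B6 F0 9F 9A AF F1 A7 AD BD E4 B5 86 E1 9C 97

U+20A1: 3-byte form → E2 82 A1.
U+121B6: 4-byte form → F0 92 86 B6.
U+1F6AF: 4-byte form → F0 9F 9A AF.
U+67B7D: 4-byte form → F1 A7 AD BD.
U+4D46: 3-byte form → E4 B5 86.
U+1717: 3-byte form → E1 9C 97.
Concatenated (21 bytes): E2 82 A1 F0 92 86 B6 F0 9F 9A AF F1 A7 AD BD E4 B5 86 E1 9C 97.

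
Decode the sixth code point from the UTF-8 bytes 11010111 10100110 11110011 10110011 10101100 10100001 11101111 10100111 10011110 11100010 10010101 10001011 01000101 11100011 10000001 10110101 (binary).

Offset 0: leading byte 0xD7 = 11010111 → 2-byte char #1 = D7 A6.
Offset 2: leading byte 0xF3 = 11110011 → 4-byte char #2 = F3 B3 AC A1.
Offset 6: leading byte 0xEF = 11101111 → 3-byte char #3 = EF A7 9E.
Offset 9: leading byte 0xE2 = 11100010 → 3-byte char #4 = E2 95 8B.
Offset 12: leading byte 0x45 = 01000101 → 1-byte char #5 = 45.
Offset 13: leading byte 0xE3 = 11100011 → 3-byte char #6 = E3 81 B5.
Leading byte 0xE3 = 11100011 matches 1110xxxx → 3-byte sequence.
Byte 1: 0xE3 = 11100011, payload 0011 (4 bits).
Byte 2: 0x81 = 10000001 (10xxxxxx ✓), payload 000001.
Byte 3: 0xB5 = 10110101 (10xxxxxx ✓), payload 110101.
Concatenate: 0011000001110101 = 0x3075 (16 bits → U+3075).

U+3075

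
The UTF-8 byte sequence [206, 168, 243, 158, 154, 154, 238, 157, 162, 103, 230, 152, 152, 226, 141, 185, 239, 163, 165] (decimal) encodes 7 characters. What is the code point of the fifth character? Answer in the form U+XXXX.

U+6618

Offset 0: leading byte 0xCE = 11001110 → 2-byte char #1 = CE A8.
Offset 2: leading byte 0xF3 = 11110011 → 4-byte char #2 = F3 9E 9A 9A.
Offset 6: leading byte 0xEE = 11101110 → 3-byte char #3 = EE 9D A2.
Offset 9: leading byte 0x67 = 01100111 → 1-byte char #4 = 67.
Offset 10: leading byte 0xE6 = 11100110 → 3-byte char #5 = E6 98 98.
Leading byte 0xE6 = 11100110 matches 1110xxxx → 3-byte sequence.
Byte 1: 0xE6 = 11100110, payload 0110 (4 bits).
Byte 2: 0x98 = 10011000 (10xxxxxx ✓), payload 011000.
Byte 3: 0x98 = 10011000 (10xxxxxx ✓), payload 011000.
Concatenate: 0110011000011000 = 0x6618 (16 bits → U+6618).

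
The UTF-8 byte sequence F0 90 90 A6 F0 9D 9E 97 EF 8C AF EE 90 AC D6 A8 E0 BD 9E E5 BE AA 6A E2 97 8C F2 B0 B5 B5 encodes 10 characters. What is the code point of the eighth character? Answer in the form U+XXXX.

Offset 0: leading byte 0xF0 = 11110000 → 4-byte char #1 = F0 90 90 A6.
Offset 4: leading byte 0xF0 = 11110000 → 4-byte char #2 = F0 9D 9E 97.
Offset 8: leading byte 0xEF = 11101111 → 3-byte char #3 = EF 8C AF.
Offset 11: leading byte 0xEE = 11101110 → 3-byte char #4 = EE 90 AC.
Offset 14: leading byte 0xD6 = 11010110 → 2-byte char #5 = D6 A8.
Offset 16: leading byte 0xE0 = 11100000 → 3-byte char #6 = E0 BD 9E.
Offset 19: leading byte 0xE5 = 11100101 → 3-byte char #7 = E5 BE AA.
Offset 22: leading byte 0x6A = 01101010 → 1-byte char #8 = 6A.
Leading byte 0x6A = 01101010 matches 0xxxxxxx → 1-byte sequence.
Byte 1: 0x6A = 01101010, payload 1101010 (7 bits).
Concatenate: 1101010 = 0x6A (7 bits → U+006A).

U+006A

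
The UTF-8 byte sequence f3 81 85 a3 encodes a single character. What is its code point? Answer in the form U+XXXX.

U+C1163

Leading byte 0xF3 = 11110011 matches 11110xxx → 4-byte sequence.
Byte 1: 0xF3 = 11110011, payload 011 (3 bits).
Byte 2: 0x81 = 10000001 (10xxxxxx ✓), payload 000001.
Byte 3: 0x85 = 10000101 (10xxxxxx ✓), payload 000101.
Byte 4: 0xA3 = 10100011 (10xxxxxx ✓), payload 100011.
Concatenate: 011000001000101100011 = 0xC1163 (21 bits → U+C1163).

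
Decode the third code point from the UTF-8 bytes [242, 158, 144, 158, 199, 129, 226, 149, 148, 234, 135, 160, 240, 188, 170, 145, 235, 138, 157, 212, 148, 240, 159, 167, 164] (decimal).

Offset 0: leading byte 0xF2 = 11110010 → 4-byte char #1 = F2 9E 90 9E.
Offset 4: leading byte 0xC7 = 11000111 → 2-byte char #2 = C7 81.
Offset 6: leading byte 0xE2 = 11100010 → 3-byte char #3 = E2 95 94.
Leading byte 0xE2 = 11100010 matches 1110xxxx → 3-byte sequence.
Byte 1: 0xE2 = 11100010, payload 0010 (4 bits).
Byte 2: 0x95 = 10010101 (10xxxxxx ✓), payload 010101.
Byte 3: 0x94 = 10010100 (10xxxxxx ✓), payload 010100.
Concatenate: 0010010101010100 = 0x2554 (16 bits → U+2554).

U+2554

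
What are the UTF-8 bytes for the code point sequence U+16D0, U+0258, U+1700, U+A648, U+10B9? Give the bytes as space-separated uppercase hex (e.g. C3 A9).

E1 9B 90 C9 98 E1 9C 80 EA 99 88 E1 82 B9

U+16D0: 3-byte form → E1 9B 90.
U+0258: 2-byte form → C9 98.
U+1700: 3-byte form → E1 9C 80.
U+A648: 3-byte form → EA 99 88.
U+10B9: 3-byte form → E1 82 B9.
Concatenated (14 bytes): E1 9B 90 C9 98 E1 9C 80 EA 99 88 E1 82 B9.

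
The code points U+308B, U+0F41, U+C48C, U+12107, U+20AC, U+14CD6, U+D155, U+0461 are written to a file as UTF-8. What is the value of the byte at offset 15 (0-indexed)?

0xAC

U+308B → 3-byte form E3 82 8B at offsets 0–2.
U+0F41 → 3-byte form E0 BD 81 at offsets 3–5.
U+C48C → 3-byte form EC 92 8C at offsets 6–8.
U+12107 → 4-byte form F0 92 84 87 at offsets 9–12.
U+20AC → 3-byte form E2 82 AC at offsets 13–15.
Offset 15 falls in char 5's range; it's byte 3 of E2 82 AC = 0xAC.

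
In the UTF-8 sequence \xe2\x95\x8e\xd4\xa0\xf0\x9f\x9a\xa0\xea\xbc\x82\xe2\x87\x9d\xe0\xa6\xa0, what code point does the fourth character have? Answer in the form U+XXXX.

U+AF02

Offset 0: leading byte 0xE2 = 11100010 → 3-byte char #1 = E2 95 8E.
Offset 3: leading byte 0xD4 = 11010100 → 2-byte char #2 = D4 A0.
Offset 5: leading byte 0xF0 = 11110000 → 4-byte char #3 = F0 9F 9A A0.
Offset 9: leading byte 0xEA = 11101010 → 3-byte char #4 = EA BC 82.
Leading byte 0xEA = 11101010 matches 1110xxxx → 3-byte sequence.
Byte 1: 0xEA = 11101010, payload 1010 (4 bits).
Byte 2: 0xBC = 10111100 (10xxxxxx ✓), payload 111100.
Byte 3: 0x82 = 10000010 (10xxxxxx ✓), payload 000010.
Concatenate: 1010111100000010 = 0xAF02 (16 bits → U+AF02).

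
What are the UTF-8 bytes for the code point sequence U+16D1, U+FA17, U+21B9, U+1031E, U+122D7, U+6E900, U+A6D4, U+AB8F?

U+16D1: 3-byte form → E1 9B 91.
U+FA17: 3-byte form → EF A8 97.
U+21B9: 3-byte form → E2 86 B9.
U+1031E: 4-byte form → F0 90 8C 9E.
U+122D7: 4-byte form → F0 92 8B 97.
U+6E900: 4-byte form → F1 AE A4 80.
U+A6D4: 3-byte form → EA 9B 94.
U+AB8F: 3-byte form → EA AE 8F.
Concatenated (27 bytes): E1 9B 91 EF A8 97 E2 86 B9 F0 90 8C 9E F0 92 8B 97 F1 AE A4 80 EA 9B 94 EA AE 8F.

E1 9B 91 EF A8 97 E2 86 B9 F0 90 8C 9E F0 92 8B 97 F1 AE A4 80 EA 9B 94 EA AE 8F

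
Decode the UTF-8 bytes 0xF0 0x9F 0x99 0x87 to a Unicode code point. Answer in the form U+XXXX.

U+1F647

Leading byte 0xF0 = 11110000 matches 11110xxx → 4-byte sequence.
Byte 1: 0xF0 = 11110000, payload 000 (3 bits).
Byte 2: 0x9F = 10011111 (10xxxxxx ✓), payload 011111.
Byte 3: 0x99 = 10011001 (10xxxxxx ✓), payload 011001.
Byte 4: 0x87 = 10000111 (10xxxxxx ✓), payload 000111.
Concatenate: 000011111011001000111 = 0x1F647 (21 bits → U+1F647).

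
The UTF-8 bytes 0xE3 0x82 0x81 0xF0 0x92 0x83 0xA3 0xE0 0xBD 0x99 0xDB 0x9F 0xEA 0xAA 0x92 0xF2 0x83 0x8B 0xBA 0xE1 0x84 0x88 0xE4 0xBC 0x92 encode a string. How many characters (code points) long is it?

8

Byte at offset 0: 0xE3 = 11100011 → 3-byte char (#1). Advance 3.
Byte at offset 3: 0xF0 = 11110000 → 4-byte char (#2). Advance 4.
Byte at offset 7: 0xE0 = 11100000 → 3-byte char (#3). Advance 3.
Byte at offset 10: 0xDB = 11011011 → 2-byte char (#4). Advance 2.
Byte at offset 12: 0xEA = 11101010 → 3-byte char (#5). Advance 3.
Byte at offset 15: 0xF2 = 11110010 → 4-byte char (#6). Advance 4.
Byte at offset 19: 0xE1 = 11100001 → 3-byte char (#7). Advance 3.
Byte at offset 22: 0xE4 = 11100100 → 3-byte char (#8). Advance 3.
Reached end at offset 25 after 8 code points.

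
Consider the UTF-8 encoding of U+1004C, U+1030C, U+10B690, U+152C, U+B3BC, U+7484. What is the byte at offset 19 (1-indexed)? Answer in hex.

0xE7

1-indexed offset 19 is 0-indexed offset 18.
U+1004C → 4-byte form F0 90 81 8C at offsets 0–3.
U+1030C → 4-byte form F0 90 8C 8C at offsets 4–7.
U+10B690 → 4-byte form F4 8B 9A 90 at offsets 8–11.
U+152C → 3-byte form E1 94 AC at offsets 12–14.
U+B3BC → 3-byte form EB 8E BC at offsets 15–17.
U+7484 → 3-byte form E7 92 84 at offsets 18–20.
Offset 18 falls in char 6's range; it's byte 1 of E7 92 84 = 0xE7.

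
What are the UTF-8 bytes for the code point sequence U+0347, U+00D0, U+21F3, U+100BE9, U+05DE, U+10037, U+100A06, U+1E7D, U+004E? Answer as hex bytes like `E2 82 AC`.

U+0347: 2-byte form → CD 87.
U+00D0: 2-byte form → C3 90.
U+21F3: 3-byte form → E2 87 B3.
U+100BE9: 4-byte form → F4 80 AF A9.
U+05DE: 2-byte form → D7 9E.
U+10037: 4-byte form → F0 90 80 B7.
U+100A06: 4-byte form → F4 80 A8 86.
U+1E7D: 3-byte form → E1 B9 BD.
U+004E: 1-byte form → 4E.
Concatenated (25 bytes): CD 87 C3 90 E2 87 B3 F4 80 AF A9 D7 9E F0 90 80 B7 F4 80 A8 86 E1 B9 BD 4E.

CD 87 C3 90 E2 87 B3 F4 80 AF A9 D7 9E F0 90 80 B7 F4 80 A8 86 E1 B9 BD 4E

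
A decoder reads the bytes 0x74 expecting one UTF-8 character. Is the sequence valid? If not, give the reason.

valid

Leading byte 0x74 = 01110100 → 1-byte form.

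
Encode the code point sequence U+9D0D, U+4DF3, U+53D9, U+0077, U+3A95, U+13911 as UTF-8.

U+9D0D: 3-byte form → E9 B4 8D.
U+4DF3: 3-byte form → E4 B7 B3.
U+53D9: 3-byte form → E5 8F 99.
U+0077: 1-byte form → 77.
U+3A95: 3-byte form → E3 AA 95.
U+13911: 4-byte form → F0 93 A4 91.
Concatenated (17 bytes): E9 B4 8D E4 B7 B3 E5 8F 99 77 E3 AA 95 F0 93 A4 91.

E9 B4 8D E4 B7 B3 E5 8F 99 77 E3 AA 95 F0 93 A4 91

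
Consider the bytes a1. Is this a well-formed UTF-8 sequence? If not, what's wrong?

invalid (continuation byte with no leading byte)

Byte 0xA1 = 10100001 has the form 10xxxxxx — a continuation byte — but there is no preceding leading byte.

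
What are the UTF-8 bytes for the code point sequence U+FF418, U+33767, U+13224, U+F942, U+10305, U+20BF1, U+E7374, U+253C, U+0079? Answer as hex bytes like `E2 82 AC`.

U+FF418: 4-byte form → F3 BF 90 98.
U+33767: 4-byte form → F0 B3 9D A7.
U+13224: 4-byte form → F0 93 88 A4.
U+F942: 3-byte form → EF A5 82.
U+10305: 4-byte form → F0 90 8C 85.
U+20BF1: 4-byte form → F0 A0 AF B1.
U+E7374: 4-byte form → F3 A7 8D B4.
U+253C: 3-byte form → E2 94 BC.
U+0079: 1-byte form → 79.
Concatenated (31 bytes): F3 BF 90 98 F0 B3 9D A7 F0 93 88 A4 EF A5 82 F0 90 8C 85 F0 A0 AF B1 F3 A7 8D B4 E2 94 BC 79.

F3 BF 90 98 F0 B3 9D A7 F0 93 88 A4 EF A5 82 F0 90 8C 85 F0 A0 AF B1 F3 A7 8D B4 E2 94 BC 79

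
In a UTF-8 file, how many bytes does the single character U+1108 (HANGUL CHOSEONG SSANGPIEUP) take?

3

U+1108 = 0x1108. UTF-8 uses 1 byte below 0x80, 2 below 0x800, 3 below 0x10000, 4 up to 0x10FFFF. 0x1108 is in U+0800–U+FFFF → 3 bytes.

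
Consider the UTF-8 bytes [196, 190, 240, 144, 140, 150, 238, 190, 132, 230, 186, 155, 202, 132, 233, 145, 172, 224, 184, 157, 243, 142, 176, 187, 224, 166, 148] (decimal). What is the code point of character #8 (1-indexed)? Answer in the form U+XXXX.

U+CEC3B

Offset 0: leading byte 0xC4 = 11000100 → 2-byte char #1 = C4 BE.
Offset 2: leading byte 0xF0 = 11110000 → 4-byte char #2 = F0 90 8C 96.
Offset 6: leading byte 0xEE = 11101110 → 3-byte char #3 = EE BE 84.
Offset 9: leading byte 0xE6 = 11100110 → 3-byte char #4 = E6 BA 9B.
Offset 12: leading byte 0xCA = 11001010 → 2-byte char #5 = CA 84.
Offset 14: leading byte 0xE9 = 11101001 → 3-byte char #6 = E9 91 AC.
Offset 17: leading byte 0xE0 = 11100000 → 3-byte char #7 = E0 B8 9D.
Offset 20: leading byte 0xF3 = 11110011 → 4-byte char #8 = F3 8E B0 BB.
Leading byte 0xF3 = 11110011 matches 11110xxx → 4-byte sequence.
Byte 1: 0xF3 = 11110011, payload 011 (3 bits).
Byte 2: 0x8E = 10001110 (10xxxxxx ✓), payload 001110.
Byte 3: 0xB0 = 10110000 (10xxxxxx ✓), payload 110000.
Byte 4: 0xBB = 10111011 (10xxxxxx ✓), payload 111011.
Concatenate: 011001110110000111011 = 0xCEC3B (21 bits → U+CEC3B).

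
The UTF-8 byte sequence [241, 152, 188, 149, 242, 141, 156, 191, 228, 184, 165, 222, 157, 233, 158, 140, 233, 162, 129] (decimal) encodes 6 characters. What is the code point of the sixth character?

Offset 0: leading byte 0xF1 = 11110001 → 4-byte char #1 = F1 98 BC 95.
Offset 4: leading byte 0xF2 = 11110010 → 4-byte char #2 = F2 8D 9C BF.
Offset 8: leading byte 0xE4 = 11100100 → 3-byte char #3 = E4 B8 A5.
Offset 11: leading byte 0xDE = 11011110 → 2-byte char #4 = DE 9D.
Offset 13: leading byte 0xE9 = 11101001 → 3-byte char #5 = E9 9E 8C.
Offset 16: leading byte 0xE9 = 11101001 → 3-byte char #6 = E9 A2 81.
Leading byte 0xE9 = 11101001 matches 1110xxxx → 3-byte sequence.
Byte 1: 0xE9 = 11101001, payload 1001 (4 bits).
Byte 2: 0xA2 = 10100010 (10xxxxxx ✓), payload 100010.
Byte 3: 0x81 = 10000001 (10xxxxxx ✓), payload 000001.
Concatenate: 1001100010000001 = 0x9881 (16 bits → U+9881).

U+9881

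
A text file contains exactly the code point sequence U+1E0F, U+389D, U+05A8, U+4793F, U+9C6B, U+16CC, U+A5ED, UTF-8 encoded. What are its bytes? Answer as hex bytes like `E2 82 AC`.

E1 B8 8F E3 A2 9D D6 A8 F1 87 A4 BF E9 B1 AB E1 9B 8C EA 97 AD

U+1E0F: 3-byte form → E1 B8 8F.
U+389D: 3-byte form → E3 A2 9D.
U+05A8: 2-byte form → D6 A8.
U+4793F: 4-byte form → F1 87 A4 BF.
U+9C6B: 3-byte form → E9 B1 AB.
U+16CC: 3-byte form → E1 9B 8C.
U+A5ED: 3-byte form → EA 97 AD.
Concatenated (21 bytes): E1 B8 8F E3 A2 9D D6 A8 F1 87 A4 BF E9 B1 AB E1 9B 8C EA 97 AD.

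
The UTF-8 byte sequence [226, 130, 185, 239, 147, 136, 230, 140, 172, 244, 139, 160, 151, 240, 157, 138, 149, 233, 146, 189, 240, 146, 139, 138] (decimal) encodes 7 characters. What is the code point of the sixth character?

U+94BD

Offset 0: leading byte 0xE2 = 11100010 → 3-byte char #1 = E2 82 B9.
Offset 3: leading byte 0xEF = 11101111 → 3-byte char #2 = EF 93 88.
Offset 6: leading byte 0xE6 = 11100110 → 3-byte char #3 = E6 8C AC.
Offset 9: leading byte 0xF4 = 11110100 → 4-byte char #4 = F4 8B A0 97.
Offset 13: leading byte 0xF0 = 11110000 → 4-byte char #5 = F0 9D 8A 95.
Offset 17: leading byte 0xE9 = 11101001 → 3-byte char #6 = E9 92 BD.
Leading byte 0xE9 = 11101001 matches 1110xxxx → 3-byte sequence.
Byte 1: 0xE9 = 11101001, payload 1001 (4 bits).
Byte 2: 0x92 = 10010010 (10xxxxxx ✓), payload 010010.
Byte 3: 0xBD = 10111101 (10xxxxxx ✓), payload 111101.
Concatenate: 1001010010111101 = 0x94BD (16 bits → U+94BD).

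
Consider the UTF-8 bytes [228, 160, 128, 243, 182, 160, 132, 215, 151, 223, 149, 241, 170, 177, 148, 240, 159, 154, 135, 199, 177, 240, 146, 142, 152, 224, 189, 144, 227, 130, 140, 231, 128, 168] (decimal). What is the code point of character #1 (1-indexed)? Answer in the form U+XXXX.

U+4800

Offset 0: leading byte 0xE4 = 11100100 → 3-byte char #1 = E4 A0 80.
Leading byte 0xE4 = 11100100 matches 1110xxxx → 3-byte sequence.
Byte 1: 0xE4 = 11100100, payload 0100 (4 bits).
Byte 2: 0xA0 = 10100000 (10xxxxxx ✓), payload 100000.
Byte 3: 0x80 = 10000000 (10xxxxxx ✓), payload 000000.
Concatenate: 0100100000000000 = 0x4800 (16 bits → U+4800).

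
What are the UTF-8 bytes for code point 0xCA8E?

U+CA8E = 0xCA8E = 51854 decimal. In range U+0800–U+FFFF → 3-byte form: 1110xxxx 10xxxxxx 10xxxxxx.
Binary (16 bits): 1100101010001110.
Split 4+6+6: 1100 | 101010 | 001110.
Byte 1: 11101100 = 0xEC.
Byte 2: 10101010 = 0xAA.
Byte 3: 10001110 = 0x8E.

EC AA 8E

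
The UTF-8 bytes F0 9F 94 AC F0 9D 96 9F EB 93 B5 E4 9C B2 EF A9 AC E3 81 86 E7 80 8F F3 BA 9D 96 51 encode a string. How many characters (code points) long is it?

Byte at offset 0: 0xF0 = 11110000 → 4-byte char (#1). Advance 4.
Byte at offset 4: 0xF0 = 11110000 → 4-byte char (#2). Advance 4.
Byte at offset 8: 0xEB = 11101011 → 3-byte char (#3). Advance 3.
Byte at offset 11: 0xE4 = 11100100 → 3-byte char (#4). Advance 3.
Byte at offset 14: 0xEF = 11101111 → 3-byte char (#5). Advance 3.
Byte at offset 17: 0xE3 = 11100011 → 3-byte char (#6). Advance 3.
Byte at offset 20: 0xE7 = 11100111 → 3-byte char (#7). Advance 3.
Byte at offset 23: 0xF3 = 11110011 → 4-byte char (#8). Advance 4.
Byte at offset 27: 0x51 = 01010001 → 1-byte char (#9). Advance 1.
Reached end at offset 28 after 9 code points.

9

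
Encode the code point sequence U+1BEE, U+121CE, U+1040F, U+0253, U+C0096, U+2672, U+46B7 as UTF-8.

U+1BEE: 3-byte form → E1 AF AE.
U+121CE: 4-byte form → F0 92 87 8E.
U+1040F: 4-byte form → F0 90 90 8F.
U+0253: 2-byte form → C9 93.
U+C0096: 4-byte form → F3 80 82 96.
U+2672: 3-byte form → E2 99 B2.
U+46B7: 3-byte form → E4 9A B7.
Concatenated (23 bytes): E1 AF AE F0 92 87 8E F0 90 90 8F C9 93 F3 80 82 96 E2 99 B2 E4 9A B7.

E1 AF AE F0 92 87 8E F0 90 90 8F C9 93 F3 80 82 96 E2 99 B2 E4 9A B7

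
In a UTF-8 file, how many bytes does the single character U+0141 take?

U+0141 = 0x141. UTF-8 uses 1 byte below 0x80, 2 below 0x800, 3 below 0x10000, 4 up to 0x10FFFF. 0x141 is in U+0080–U+07FF → 2 bytes.

2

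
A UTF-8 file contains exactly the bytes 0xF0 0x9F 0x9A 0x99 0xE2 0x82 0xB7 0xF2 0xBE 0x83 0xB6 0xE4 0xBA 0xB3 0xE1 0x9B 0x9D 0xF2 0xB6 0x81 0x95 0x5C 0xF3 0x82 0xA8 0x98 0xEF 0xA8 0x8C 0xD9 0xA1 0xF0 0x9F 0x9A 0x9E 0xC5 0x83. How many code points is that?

12

Byte at offset 0: 0xF0 = 11110000 → 4-byte char (#1). Advance 4.
Byte at offset 4: 0xE2 = 11100010 → 3-byte char (#2). Advance 3.
Byte at offset 7: 0xF2 = 11110010 → 4-byte char (#3). Advance 4.
Byte at offset 11: 0xE4 = 11100100 → 3-byte char (#4). Advance 3.
Byte at offset 14: 0xE1 = 11100001 → 3-byte char (#5). Advance 3.
Byte at offset 17: 0xF2 = 11110010 → 4-byte char (#6). Advance 4.
Byte at offset 21: 0x5C = 01011100 → 1-byte char (#7). Advance 1.
Byte at offset 22: 0xF3 = 11110011 → 4-byte char (#8). Advance 4.
Byte at offset 26: 0xEF = 11101111 → 3-byte char (#9). Advance 3.
Byte at offset 29: 0xD9 = 11011001 → 2-byte char (#10). Advance 2.
Byte at offset 31: 0xF0 = 11110000 → 4-byte char (#11). Advance 4.
Byte at offset 35: 0xC5 = 11000101 → 2-byte char (#12). Advance 2.
Reached end at offset 37 after 12 code points.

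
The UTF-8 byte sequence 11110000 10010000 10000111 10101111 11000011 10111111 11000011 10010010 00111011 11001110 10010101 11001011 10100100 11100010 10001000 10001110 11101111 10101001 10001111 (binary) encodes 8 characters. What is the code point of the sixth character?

U+02E4

Offset 0: leading byte 0xF0 = 11110000 → 4-byte char #1 = F0 90 87 AF.
Offset 4: leading byte 0xC3 = 11000011 → 2-byte char #2 = C3 BF.
Offset 6: leading byte 0xC3 = 11000011 → 2-byte char #3 = C3 92.
Offset 8: leading byte 0x3B = 00111011 → 1-byte char #4 = 3B.
Offset 9: leading byte 0xCE = 11001110 → 2-byte char #5 = CE 95.
Offset 11: leading byte 0xCB = 11001011 → 2-byte char #6 = CB A4.
Leading byte 0xCB = 11001011 matches 110xxxxx → 2-byte sequence.
Byte 1: 0xCB = 11001011, payload 01011 (5 bits).
Byte 2: 0xA4 = 10100100 (10xxxxxx ✓), payload 100100.
Concatenate: 01011100100 = 0x2E4 (11 bits → U+02E4).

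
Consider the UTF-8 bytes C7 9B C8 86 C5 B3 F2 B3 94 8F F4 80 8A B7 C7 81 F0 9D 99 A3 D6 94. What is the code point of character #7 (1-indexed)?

U+1D663

Offset 0: leading byte 0xC7 = 11000111 → 2-byte char #1 = C7 9B.
Offset 2: leading byte 0xC8 = 11001000 → 2-byte char #2 = C8 86.
Offset 4: leading byte 0xC5 = 11000101 → 2-byte char #3 = C5 B3.
Offset 6: leading byte 0xF2 = 11110010 → 4-byte char #4 = F2 B3 94 8F.
Offset 10: leading byte 0xF4 = 11110100 → 4-byte char #5 = F4 80 8A B7.
Offset 14: leading byte 0xC7 = 11000111 → 2-byte char #6 = C7 81.
Offset 16: leading byte 0xF0 = 11110000 → 4-byte char #7 = F0 9D 99 A3.
Leading byte 0xF0 = 11110000 matches 11110xxx → 4-byte sequence.
Byte 1: 0xF0 = 11110000, payload 000 (3 bits).
Byte 2: 0x9D = 10011101 (10xxxxxx ✓), payload 011101.
Byte 3: 0x99 = 10011001 (10xxxxxx ✓), payload 011001.
Byte 4: 0xA3 = 10100011 (10xxxxxx ✓), payload 100011.
Concatenate: 000011101011001100011 = 0x1D663 (21 bits → U+1D663).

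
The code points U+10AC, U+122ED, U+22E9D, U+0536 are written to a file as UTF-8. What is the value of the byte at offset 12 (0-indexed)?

U+10AC → 3-byte form E1 82 AC at offsets 0–2.
U+122ED → 4-byte form F0 92 8B AD at offsets 3–6.
U+22E9D → 4-byte form F0 A2 BA 9D at offsets 7–10.
U+0536 → 2-byte form D4 B6 at offsets 11–12.
Offset 12 falls in char 4's range; it's byte 2 of D4 B6 = 0xB6.

0xB6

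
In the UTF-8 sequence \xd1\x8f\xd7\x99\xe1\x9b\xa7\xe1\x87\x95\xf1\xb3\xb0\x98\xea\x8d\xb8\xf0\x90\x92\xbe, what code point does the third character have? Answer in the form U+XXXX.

Offset 0: leading byte 0xD1 = 11010001 → 2-byte char #1 = D1 8F.
Offset 2: leading byte 0xD7 = 11010111 → 2-byte char #2 = D7 99.
Offset 4: leading byte 0xE1 = 11100001 → 3-byte char #3 = E1 9B A7.
Leading byte 0xE1 = 11100001 matches 1110xxxx → 3-byte sequence.
Byte 1: 0xE1 = 11100001, payload 0001 (4 bits).
Byte 2: 0x9B = 10011011 (10xxxxxx ✓), payload 011011.
Byte 3: 0xA7 = 10100111 (10xxxxxx ✓), payload 100111.
Concatenate: 0001011011100111 = 0x16E7 (16 bits → U+16E7).

U+16E7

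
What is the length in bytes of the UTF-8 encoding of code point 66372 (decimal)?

4

U+10344 = 0x10344. UTF-8 uses 1 byte below 0x80, 2 below 0x800, 3 below 0x10000, 4 up to 0x10FFFF. 0x10344 is in U+10000–U+10FFFF → 4 bytes.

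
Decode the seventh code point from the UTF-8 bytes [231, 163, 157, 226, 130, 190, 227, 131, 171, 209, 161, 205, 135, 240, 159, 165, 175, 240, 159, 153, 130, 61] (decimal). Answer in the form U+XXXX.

Offset 0: leading byte 0xE7 = 11100111 → 3-byte char #1 = E7 A3 9D.
Offset 3: leading byte 0xE2 = 11100010 → 3-byte char #2 = E2 82 BE.
Offset 6: leading byte 0xE3 = 11100011 → 3-byte char #3 = E3 83 AB.
Offset 9: leading byte 0xD1 = 11010001 → 2-byte char #4 = D1 A1.
Offset 11: leading byte 0xCD = 11001101 → 2-byte char #5 = CD 87.
Offset 13: leading byte 0xF0 = 11110000 → 4-byte char #6 = F0 9F A5 AF.
Offset 17: leading byte 0xF0 = 11110000 → 4-byte char #7 = F0 9F 99 82.
Leading byte 0xF0 = 11110000 matches 11110xxx → 4-byte sequence.
Byte 1: 0xF0 = 11110000, payload 000 (3 bits).
Byte 2: 0x9F = 10011111 (10xxxxxx ✓), payload 011111.
Byte 3: 0x99 = 10011001 (10xxxxxx ✓), payload 011001.
Byte 4: 0x82 = 10000010 (10xxxxxx ✓), payload 000010.
Concatenate: 000011111011001000010 = 0x1F642 (21 bits → U+1F642).

U+1F642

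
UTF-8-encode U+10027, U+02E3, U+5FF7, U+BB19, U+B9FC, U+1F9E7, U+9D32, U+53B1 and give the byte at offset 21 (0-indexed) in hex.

0xB2

U+10027 → 4-byte form F0 90 80 A7 at offsets 0–3.
U+02E3 → 2-byte form CB A3 at offsets 4–5.
U+5FF7 → 3-byte form E5 BF B7 at offsets 6–8.
U+BB19 → 3-byte form EB AC 99 at offsets 9–11.
U+B9FC → 3-byte form EB A7 BC at offsets 12–14.
U+1F9E7 → 4-byte form F0 9F A7 A7 at offsets 15–18.
U+9D32 → 3-byte form E9 B4 B2 at offsets 19–21.
Offset 21 falls in char 7's range; it's byte 3 of E9 B4 B2 = 0xB2.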